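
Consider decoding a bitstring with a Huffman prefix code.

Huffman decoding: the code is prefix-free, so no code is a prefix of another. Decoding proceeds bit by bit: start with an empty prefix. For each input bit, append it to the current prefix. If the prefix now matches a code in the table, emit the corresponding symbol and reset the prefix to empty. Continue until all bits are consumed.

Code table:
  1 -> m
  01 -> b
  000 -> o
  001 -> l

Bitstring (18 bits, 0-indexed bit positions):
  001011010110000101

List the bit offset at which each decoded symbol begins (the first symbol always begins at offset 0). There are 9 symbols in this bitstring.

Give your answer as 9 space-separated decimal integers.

Answer: 0 3 5 6 8 10 11 14 16

Derivation:
Bit 0: prefix='0' (no match yet)
Bit 1: prefix='00' (no match yet)
Bit 2: prefix='001' -> emit 'l', reset
Bit 3: prefix='0' (no match yet)
Bit 4: prefix='01' -> emit 'b', reset
Bit 5: prefix='1' -> emit 'm', reset
Bit 6: prefix='0' (no match yet)
Bit 7: prefix='01' -> emit 'b', reset
Bit 8: prefix='0' (no match yet)
Bit 9: prefix='01' -> emit 'b', reset
Bit 10: prefix='1' -> emit 'm', reset
Bit 11: prefix='0' (no match yet)
Bit 12: prefix='00' (no match yet)
Bit 13: prefix='000' -> emit 'o', reset
Bit 14: prefix='0' (no match yet)
Bit 15: prefix='01' -> emit 'b', reset
Bit 16: prefix='0' (no match yet)
Bit 17: prefix='01' -> emit 'b', reset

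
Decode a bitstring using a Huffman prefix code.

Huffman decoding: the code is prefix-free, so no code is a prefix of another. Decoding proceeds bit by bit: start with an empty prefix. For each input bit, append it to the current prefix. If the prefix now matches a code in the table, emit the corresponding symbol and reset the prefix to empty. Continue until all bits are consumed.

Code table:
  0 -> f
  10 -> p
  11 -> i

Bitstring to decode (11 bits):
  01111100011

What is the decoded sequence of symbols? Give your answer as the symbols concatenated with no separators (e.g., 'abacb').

Bit 0: prefix='0' -> emit 'f', reset
Bit 1: prefix='1' (no match yet)
Bit 2: prefix='11' -> emit 'i', reset
Bit 3: prefix='1' (no match yet)
Bit 4: prefix='11' -> emit 'i', reset
Bit 5: prefix='1' (no match yet)
Bit 6: prefix='10' -> emit 'p', reset
Bit 7: prefix='0' -> emit 'f', reset
Bit 8: prefix='0' -> emit 'f', reset
Bit 9: prefix='1' (no match yet)
Bit 10: prefix='11' -> emit 'i', reset

Answer: fiipffi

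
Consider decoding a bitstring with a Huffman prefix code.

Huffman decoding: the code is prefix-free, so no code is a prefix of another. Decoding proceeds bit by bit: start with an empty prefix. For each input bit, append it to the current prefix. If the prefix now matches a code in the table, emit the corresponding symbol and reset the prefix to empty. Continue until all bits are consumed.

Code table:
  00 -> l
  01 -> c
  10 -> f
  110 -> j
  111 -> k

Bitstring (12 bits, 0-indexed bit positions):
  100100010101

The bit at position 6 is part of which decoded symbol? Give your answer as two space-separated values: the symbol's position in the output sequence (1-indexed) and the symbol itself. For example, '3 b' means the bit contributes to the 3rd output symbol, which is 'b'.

Bit 0: prefix='1' (no match yet)
Bit 1: prefix='10' -> emit 'f', reset
Bit 2: prefix='0' (no match yet)
Bit 3: prefix='01' -> emit 'c', reset
Bit 4: prefix='0' (no match yet)
Bit 5: prefix='00' -> emit 'l', reset
Bit 6: prefix='0' (no match yet)
Bit 7: prefix='01' -> emit 'c', reset
Bit 8: prefix='0' (no match yet)
Bit 9: prefix='01' -> emit 'c', reset
Bit 10: prefix='0' (no match yet)

Answer: 4 c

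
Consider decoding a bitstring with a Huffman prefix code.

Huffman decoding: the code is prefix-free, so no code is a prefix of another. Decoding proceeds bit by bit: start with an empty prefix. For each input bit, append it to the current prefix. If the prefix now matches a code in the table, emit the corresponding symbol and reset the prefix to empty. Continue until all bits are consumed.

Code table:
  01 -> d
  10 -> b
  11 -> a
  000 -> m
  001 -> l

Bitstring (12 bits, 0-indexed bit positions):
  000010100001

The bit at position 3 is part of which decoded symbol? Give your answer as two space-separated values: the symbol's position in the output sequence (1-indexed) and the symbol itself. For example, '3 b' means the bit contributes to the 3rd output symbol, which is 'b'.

Answer: 2 d

Derivation:
Bit 0: prefix='0' (no match yet)
Bit 1: prefix='00' (no match yet)
Bit 2: prefix='000' -> emit 'm', reset
Bit 3: prefix='0' (no match yet)
Bit 4: prefix='01' -> emit 'd', reset
Bit 5: prefix='0' (no match yet)
Bit 6: prefix='01' -> emit 'd', reset
Bit 7: prefix='0' (no match yet)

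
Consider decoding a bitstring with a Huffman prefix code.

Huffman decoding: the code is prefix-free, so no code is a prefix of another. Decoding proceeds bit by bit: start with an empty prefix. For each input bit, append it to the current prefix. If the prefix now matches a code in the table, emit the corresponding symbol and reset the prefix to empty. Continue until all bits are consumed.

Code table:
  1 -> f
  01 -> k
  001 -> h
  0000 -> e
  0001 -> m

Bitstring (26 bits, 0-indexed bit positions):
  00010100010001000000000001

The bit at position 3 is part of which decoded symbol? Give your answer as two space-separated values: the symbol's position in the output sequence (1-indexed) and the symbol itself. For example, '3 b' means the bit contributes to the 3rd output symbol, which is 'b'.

Answer: 1 m

Derivation:
Bit 0: prefix='0' (no match yet)
Bit 1: prefix='00' (no match yet)
Bit 2: prefix='000' (no match yet)
Bit 3: prefix='0001' -> emit 'm', reset
Bit 4: prefix='0' (no match yet)
Bit 5: prefix='01' -> emit 'k', reset
Bit 6: prefix='0' (no match yet)
Bit 7: prefix='00' (no match yet)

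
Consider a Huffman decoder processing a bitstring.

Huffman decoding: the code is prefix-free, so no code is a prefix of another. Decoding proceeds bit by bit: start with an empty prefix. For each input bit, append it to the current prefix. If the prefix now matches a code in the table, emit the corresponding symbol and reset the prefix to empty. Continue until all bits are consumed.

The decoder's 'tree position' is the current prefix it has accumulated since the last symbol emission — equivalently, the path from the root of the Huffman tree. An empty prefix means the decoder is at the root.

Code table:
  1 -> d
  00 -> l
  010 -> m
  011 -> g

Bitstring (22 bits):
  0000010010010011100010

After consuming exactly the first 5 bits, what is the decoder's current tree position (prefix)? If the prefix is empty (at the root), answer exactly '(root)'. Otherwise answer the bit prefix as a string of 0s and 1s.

Bit 0: prefix='0' (no match yet)
Bit 1: prefix='00' -> emit 'l', reset
Bit 2: prefix='0' (no match yet)
Bit 3: prefix='00' -> emit 'l', reset
Bit 4: prefix='0' (no match yet)

Answer: 0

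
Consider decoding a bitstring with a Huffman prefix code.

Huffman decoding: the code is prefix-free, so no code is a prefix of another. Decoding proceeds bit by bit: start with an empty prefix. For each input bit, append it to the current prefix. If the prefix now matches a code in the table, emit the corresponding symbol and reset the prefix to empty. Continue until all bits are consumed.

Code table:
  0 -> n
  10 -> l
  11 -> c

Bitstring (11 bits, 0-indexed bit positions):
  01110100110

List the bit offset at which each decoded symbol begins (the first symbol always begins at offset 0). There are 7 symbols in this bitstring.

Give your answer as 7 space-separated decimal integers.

Bit 0: prefix='0' -> emit 'n', reset
Bit 1: prefix='1' (no match yet)
Bit 2: prefix='11' -> emit 'c', reset
Bit 3: prefix='1' (no match yet)
Bit 4: prefix='10' -> emit 'l', reset
Bit 5: prefix='1' (no match yet)
Bit 6: prefix='10' -> emit 'l', reset
Bit 7: prefix='0' -> emit 'n', reset
Bit 8: prefix='1' (no match yet)
Bit 9: prefix='11' -> emit 'c', reset
Bit 10: prefix='0' -> emit 'n', reset

Answer: 0 1 3 5 7 8 10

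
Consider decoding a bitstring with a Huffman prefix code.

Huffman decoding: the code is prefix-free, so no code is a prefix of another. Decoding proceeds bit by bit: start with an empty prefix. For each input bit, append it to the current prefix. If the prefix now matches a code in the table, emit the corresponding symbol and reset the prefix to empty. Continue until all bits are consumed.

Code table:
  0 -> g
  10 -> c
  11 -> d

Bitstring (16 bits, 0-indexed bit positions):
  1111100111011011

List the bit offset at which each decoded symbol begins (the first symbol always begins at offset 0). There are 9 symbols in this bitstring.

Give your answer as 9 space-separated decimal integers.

Answer: 0 2 4 6 7 9 11 13 14

Derivation:
Bit 0: prefix='1' (no match yet)
Bit 1: prefix='11' -> emit 'd', reset
Bit 2: prefix='1' (no match yet)
Bit 3: prefix='11' -> emit 'd', reset
Bit 4: prefix='1' (no match yet)
Bit 5: prefix='10' -> emit 'c', reset
Bit 6: prefix='0' -> emit 'g', reset
Bit 7: prefix='1' (no match yet)
Bit 8: prefix='11' -> emit 'd', reset
Bit 9: prefix='1' (no match yet)
Bit 10: prefix='10' -> emit 'c', reset
Bit 11: prefix='1' (no match yet)
Bit 12: prefix='11' -> emit 'd', reset
Bit 13: prefix='0' -> emit 'g', reset
Bit 14: prefix='1' (no match yet)
Bit 15: prefix='11' -> emit 'd', reset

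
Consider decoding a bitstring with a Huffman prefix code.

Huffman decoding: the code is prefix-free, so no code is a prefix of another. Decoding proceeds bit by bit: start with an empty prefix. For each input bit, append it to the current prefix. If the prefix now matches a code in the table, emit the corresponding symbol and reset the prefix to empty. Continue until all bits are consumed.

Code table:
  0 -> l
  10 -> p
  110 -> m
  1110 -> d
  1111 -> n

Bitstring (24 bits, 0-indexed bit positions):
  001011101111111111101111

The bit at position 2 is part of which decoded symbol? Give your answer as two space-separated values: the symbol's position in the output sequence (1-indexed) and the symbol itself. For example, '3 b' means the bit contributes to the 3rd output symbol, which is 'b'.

Answer: 3 p

Derivation:
Bit 0: prefix='0' -> emit 'l', reset
Bit 1: prefix='0' -> emit 'l', reset
Bit 2: prefix='1' (no match yet)
Bit 3: prefix='10' -> emit 'p', reset
Bit 4: prefix='1' (no match yet)
Bit 5: prefix='11' (no match yet)
Bit 6: prefix='111' (no match yet)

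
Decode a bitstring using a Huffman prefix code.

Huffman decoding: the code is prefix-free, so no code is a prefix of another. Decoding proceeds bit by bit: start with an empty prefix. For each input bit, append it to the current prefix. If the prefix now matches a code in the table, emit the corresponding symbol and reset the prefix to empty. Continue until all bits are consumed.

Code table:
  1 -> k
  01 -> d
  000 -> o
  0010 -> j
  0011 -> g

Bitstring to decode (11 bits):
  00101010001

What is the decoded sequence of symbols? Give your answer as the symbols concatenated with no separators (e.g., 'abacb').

Bit 0: prefix='0' (no match yet)
Bit 1: prefix='00' (no match yet)
Bit 2: prefix='001' (no match yet)
Bit 3: prefix='0010' -> emit 'j', reset
Bit 4: prefix='1' -> emit 'k', reset
Bit 5: prefix='0' (no match yet)
Bit 6: prefix='01' -> emit 'd', reset
Bit 7: prefix='0' (no match yet)
Bit 8: prefix='00' (no match yet)
Bit 9: prefix='000' -> emit 'o', reset
Bit 10: prefix='1' -> emit 'k', reset

Answer: jkdok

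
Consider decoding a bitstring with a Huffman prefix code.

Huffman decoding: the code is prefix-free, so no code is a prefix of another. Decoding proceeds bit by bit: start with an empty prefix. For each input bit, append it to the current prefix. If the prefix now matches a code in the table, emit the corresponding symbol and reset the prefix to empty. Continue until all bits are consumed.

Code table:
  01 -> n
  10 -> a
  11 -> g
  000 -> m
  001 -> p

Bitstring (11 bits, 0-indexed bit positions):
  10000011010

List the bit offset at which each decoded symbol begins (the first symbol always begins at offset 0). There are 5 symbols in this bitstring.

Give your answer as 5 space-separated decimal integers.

Bit 0: prefix='1' (no match yet)
Bit 1: prefix='10' -> emit 'a', reset
Bit 2: prefix='0' (no match yet)
Bit 3: prefix='00' (no match yet)
Bit 4: prefix='000' -> emit 'm', reset
Bit 5: prefix='0' (no match yet)
Bit 6: prefix='01' -> emit 'n', reset
Bit 7: prefix='1' (no match yet)
Bit 8: prefix='10' -> emit 'a', reset
Bit 9: prefix='1' (no match yet)
Bit 10: prefix='10' -> emit 'a', reset

Answer: 0 2 5 7 9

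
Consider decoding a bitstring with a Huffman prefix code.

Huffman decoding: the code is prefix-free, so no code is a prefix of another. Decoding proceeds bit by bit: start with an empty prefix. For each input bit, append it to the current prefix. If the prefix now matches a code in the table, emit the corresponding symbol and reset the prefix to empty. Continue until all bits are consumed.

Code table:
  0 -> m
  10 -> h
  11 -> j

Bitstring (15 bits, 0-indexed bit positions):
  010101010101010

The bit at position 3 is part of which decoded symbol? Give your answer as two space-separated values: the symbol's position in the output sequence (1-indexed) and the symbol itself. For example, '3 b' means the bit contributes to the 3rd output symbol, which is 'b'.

Bit 0: prefix='0' -> emit 'm', reset
Bit 1: prefix='1' (no match yet)
Bit 2: prefix='10' -> emit 'h', reset
Bit 3: prefix='1' (no match yet)
Bit 4: prefix='10' -> emit 'h', reset
Bit 5: prefix='1' (no match yet)
Bit 6: prefix='10' -> emit 'h', reset
Bit 7: prefix='1' (no match yet)

Answer: 3 h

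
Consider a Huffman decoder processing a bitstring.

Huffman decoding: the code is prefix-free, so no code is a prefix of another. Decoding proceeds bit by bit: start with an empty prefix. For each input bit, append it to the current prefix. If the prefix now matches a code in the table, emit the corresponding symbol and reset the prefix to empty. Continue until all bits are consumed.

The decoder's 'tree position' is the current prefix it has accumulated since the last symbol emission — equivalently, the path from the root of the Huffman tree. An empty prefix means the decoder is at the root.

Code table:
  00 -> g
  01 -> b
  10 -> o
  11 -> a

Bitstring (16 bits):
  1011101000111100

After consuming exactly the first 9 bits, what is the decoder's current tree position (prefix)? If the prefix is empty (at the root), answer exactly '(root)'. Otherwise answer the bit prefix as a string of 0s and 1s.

Bit 0: prefix='1' (no match yet)
Bit 1: prefix='10' -> emit 'o', reset
Bit 2: prefix='1' (no match yet)
Bit 3: prefix='11' -> emit 'a', reset
Bit 4: prefix='1' (no match yet)
Bit 5: prefix='10' -> emit 'o', reset
Bit 6: prefix='1' (no match yet)
Bit 7: prefix='10' -> emit 'o', reset
Bit 8: prefix='0' (no match yet)

Answer: 0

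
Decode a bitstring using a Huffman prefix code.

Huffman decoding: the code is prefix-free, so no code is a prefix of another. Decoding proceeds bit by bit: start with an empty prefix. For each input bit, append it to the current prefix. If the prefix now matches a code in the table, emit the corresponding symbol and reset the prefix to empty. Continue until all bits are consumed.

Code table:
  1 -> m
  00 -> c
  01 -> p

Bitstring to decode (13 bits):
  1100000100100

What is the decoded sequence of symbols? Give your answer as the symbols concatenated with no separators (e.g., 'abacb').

Answer: mmccpcmc

Derivation:
Bit 0: prefix='1' -> emit 'm', reset
Bit 1: prefix='1' -> emit 'm', reset
Bit 2: prefix='0' (no match yet)
Bit 3: prefix='00' -> emit 'c', reset
Bit 4: prefix='0' (no match yet)
Bit 5: prefix='00' -> emit 'c', reset
Bit 6: prefix='0' (no match yet)
Bit 7: prefix='01' -> emit 'p', reset
Bit 8: prefix='0' (no match yet)
Bit 9: prefix='00' -> emit 'c', reset
Bit 10: prefix='1' -> emit 'm', reset
Bit 11: prefix='0' (no match yet)
Bit 12: prefix='00' -> emit 'c', reset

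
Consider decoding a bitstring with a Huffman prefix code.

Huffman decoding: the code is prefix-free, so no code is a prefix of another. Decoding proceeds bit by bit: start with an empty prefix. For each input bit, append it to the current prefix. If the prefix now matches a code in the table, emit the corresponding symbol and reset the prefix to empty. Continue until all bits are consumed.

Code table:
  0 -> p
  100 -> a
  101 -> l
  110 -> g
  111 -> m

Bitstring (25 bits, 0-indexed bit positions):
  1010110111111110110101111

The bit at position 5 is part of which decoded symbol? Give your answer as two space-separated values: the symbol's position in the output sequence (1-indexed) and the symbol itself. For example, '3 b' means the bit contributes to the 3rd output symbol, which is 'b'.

Bit 0: prefix='1' (no match yet)
Bit 1: prefix='10' (no match yet)
Bit 2: prefix='101' -> emit 'l', reset
Bit 3: prefix='0' -> emit 'p', reset
Bit 4: prefix='1' (no match yet)
Bit 5: prefix='11' (no match yet)
Bit 6: prefix='110' -> emit 'g', reset
Bit 7: prefix='1' (no match yet)
Bit 8: prefix='11' (no match yet)
Bit 9: prefix='111' -> emit 'm', reset

Answer: 3 g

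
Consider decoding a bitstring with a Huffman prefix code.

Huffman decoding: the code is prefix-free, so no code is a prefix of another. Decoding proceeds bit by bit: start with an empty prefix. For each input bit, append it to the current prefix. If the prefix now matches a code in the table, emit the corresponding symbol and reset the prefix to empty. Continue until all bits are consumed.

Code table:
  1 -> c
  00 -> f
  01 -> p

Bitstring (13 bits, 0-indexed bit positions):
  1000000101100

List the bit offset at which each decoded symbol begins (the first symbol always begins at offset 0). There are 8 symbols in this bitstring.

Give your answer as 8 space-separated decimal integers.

Bit 0: prefix='1' -> emit 'c', reset
Bit 1: prefix='0' (no match yet)
Bit 2: prefix='00' -> emit 'f', reset
Bit 3: prefix='0' (no match yet)
Bit 4: prefix='00' -> emit 'f', reset
Bit 5: prefix='0' (no match yet)
Bit 6: prefix='00' -> emit 'f', reset
Bit 7: prefix='1' -> emit 'c', reset
Bit 8: prefix='0' (no match yet)
Bit 9: prefix='01' -> emit 'p', reset
Bit 10: prefix='1' -> emit 'c', reset
Bit 11: prefix='0' (no match yet)
Bit 12: prefix='00' -> emit 'f', reset

Answer: 0 1 3 5 7 8 10 11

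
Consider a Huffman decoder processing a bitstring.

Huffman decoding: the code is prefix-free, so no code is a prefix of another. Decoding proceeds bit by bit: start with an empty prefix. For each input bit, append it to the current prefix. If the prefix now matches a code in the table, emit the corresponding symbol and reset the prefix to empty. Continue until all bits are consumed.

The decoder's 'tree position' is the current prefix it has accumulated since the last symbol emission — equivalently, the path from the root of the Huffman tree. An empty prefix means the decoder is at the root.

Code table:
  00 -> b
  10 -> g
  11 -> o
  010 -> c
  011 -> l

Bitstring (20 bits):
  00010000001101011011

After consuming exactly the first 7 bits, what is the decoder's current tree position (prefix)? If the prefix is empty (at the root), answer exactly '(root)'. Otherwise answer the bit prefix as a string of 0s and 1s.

Answer: (root)

Derivation:
Bit 0: prefix='0' (no match yet)
Bit 1: prefix='00' -> emit 'b', reset
Bit 2: prefix='0' (no match yet)
Bit 3: prefix='01' (no match yet)
Bit 4: prefix='010' -> emit 'c', reset
Bit 5: prefix='0' (no match yet)
Bit 6: prefix='00' -> emit 'b', reset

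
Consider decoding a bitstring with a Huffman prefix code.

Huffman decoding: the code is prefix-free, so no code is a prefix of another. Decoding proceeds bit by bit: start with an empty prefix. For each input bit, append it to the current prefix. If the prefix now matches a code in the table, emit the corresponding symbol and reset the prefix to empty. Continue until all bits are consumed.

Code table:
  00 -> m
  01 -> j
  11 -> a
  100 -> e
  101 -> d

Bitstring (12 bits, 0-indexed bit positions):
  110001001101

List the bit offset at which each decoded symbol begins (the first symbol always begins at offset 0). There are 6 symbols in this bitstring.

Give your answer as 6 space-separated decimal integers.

Answer: 0 2 4 6 8 10

Derivation:
Bit 0: prefix='1' (no match yet)
Bit 1: prefix='11' -> emit 'a', reset
Bit 2: prefix='0' (no match yet)
Bit 3: prefix='00' -> emit 'm', reset
Bit 4: prefix='0' (no match yet)
Bit 5: prefix='01' -> emit 'j', reset
Bit 6: prefix='0' (no match yet)
Bit 7: prefix='00' -> emit 'm', reset
Bit 8: prefix='1' (no match yet)
Bit 9: prefix='11' -> emit 'a', reset
Bit 10: prefix='0' (no match yet)
Bit 11: prefix='01' -> emit 'j', reset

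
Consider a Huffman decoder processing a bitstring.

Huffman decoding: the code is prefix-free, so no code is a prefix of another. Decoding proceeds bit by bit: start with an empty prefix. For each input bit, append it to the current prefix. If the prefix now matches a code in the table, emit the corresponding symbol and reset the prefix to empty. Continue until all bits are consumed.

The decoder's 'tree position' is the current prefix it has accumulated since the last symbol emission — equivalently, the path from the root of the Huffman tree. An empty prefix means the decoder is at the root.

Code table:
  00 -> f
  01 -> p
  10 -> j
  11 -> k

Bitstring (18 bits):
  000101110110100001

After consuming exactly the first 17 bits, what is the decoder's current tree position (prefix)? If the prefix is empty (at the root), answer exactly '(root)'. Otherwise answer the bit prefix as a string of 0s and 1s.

Bit 0: prefix='0' (no match yet)
Bit 1: prefix='00' -> emit 'f', reset
Bit 2: prefix='0' (no match yet)
Bit 3: prefix='01' -> emit 'p', reset
Bit 4: prefix='0' (no match yet)
Bit 5: prefix='01' -> emit 'p', reset
Bit 6: prefix='1' (no match yet)
Bit 7: prefix='11' -> emit 'k', reset
Bit 8: prefix='0' (no match yet)
Bit 9: prefix='01' -> emit 'p', reset
Bit 10: prefix='1' (no match yet)
Bit 11: prefix='10' -> emit 'j', reset
Bit 12: prefix='1' (no match yet)
Bit 13: prefix='10' -> emit 'j', reset
Bit 14: prefix='0' (no match yet)
Bit 15: prefix='00' -> emit 'f', reset
Bit 16: prefix='0' (no match yet)

Answer: 0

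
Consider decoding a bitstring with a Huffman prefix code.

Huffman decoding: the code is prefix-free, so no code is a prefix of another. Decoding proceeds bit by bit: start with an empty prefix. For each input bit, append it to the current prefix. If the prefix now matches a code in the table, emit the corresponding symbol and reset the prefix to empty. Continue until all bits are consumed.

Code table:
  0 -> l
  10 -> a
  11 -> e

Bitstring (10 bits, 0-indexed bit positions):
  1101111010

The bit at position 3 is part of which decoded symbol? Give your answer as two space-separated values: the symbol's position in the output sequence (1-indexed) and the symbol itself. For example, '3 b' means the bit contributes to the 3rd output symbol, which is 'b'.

Bit 0: prefix='1' (no match yet)
Bit 1: prefix='11' -> emit 'e', reset
Bit 2: prefix='0' -> emit 'l', reset
Bit 3: prefix='1' (no match yet)
Bit 4: prefix='11' -> emit 'e', reset
Bit 5: prefix='1' (no match yet)
Bit 6: prefix='11' -> emit 'e', reset
Bit 7: prefix='0' -> emit 'l', reset

Answer: 3 e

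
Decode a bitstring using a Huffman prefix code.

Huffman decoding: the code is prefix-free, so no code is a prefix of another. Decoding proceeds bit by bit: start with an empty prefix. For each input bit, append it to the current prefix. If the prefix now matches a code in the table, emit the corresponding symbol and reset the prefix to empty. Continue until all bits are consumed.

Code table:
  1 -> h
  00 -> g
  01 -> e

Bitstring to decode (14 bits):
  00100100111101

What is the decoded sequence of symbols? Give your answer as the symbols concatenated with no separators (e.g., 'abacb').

Answer: ghghghhhhe

Derivation:
Bit 0: prefix='0' (no match yet)
Bit 1: prefix='00' -> emit 'g', reset
Bit 2: prefix='1' -> emit 'h', reset
Bit 3: prefix='0' (no match yet)
Bit 4: prefix='00' -> emit 'g', reset
Bit 5: prefix='1' -> emit 'h', reset
Bit 6: prefix='0' (no match yet)
Bit 7: prefix='00' -> emit 'g', reset
Bit 8: prefix='1' -> emit 'h', reset
Bit 9: prefix='1' -> emit 'h', reset
Bit 10: prefix='1' -> emit 'h', reset
Bit 11: prefix='1' -> emit 'h', reset
Bit 12: prefix='0' (no match yet)
Bit 13: prefix='01' -> emit 'e', reset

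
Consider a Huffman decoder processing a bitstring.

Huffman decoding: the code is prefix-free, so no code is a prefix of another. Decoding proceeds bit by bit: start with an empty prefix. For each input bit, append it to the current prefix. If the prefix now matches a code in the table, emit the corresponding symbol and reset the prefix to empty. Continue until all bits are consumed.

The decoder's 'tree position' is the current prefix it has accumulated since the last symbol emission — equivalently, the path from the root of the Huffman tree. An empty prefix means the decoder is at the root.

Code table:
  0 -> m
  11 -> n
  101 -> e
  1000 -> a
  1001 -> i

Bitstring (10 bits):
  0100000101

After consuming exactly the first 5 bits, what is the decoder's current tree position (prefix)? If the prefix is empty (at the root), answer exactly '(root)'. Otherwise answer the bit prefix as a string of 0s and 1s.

Answer: (root)

Derivation:
Bit 0: prefix='0' -> emit 'm', reset
Bit 1: prefix='1' (no match yet)
Bit 2: prefix='10' (no match yet)
Bit 3: prefix='100' (no match yet)
Bit 4: prefix='1000' -> emit 'a', reset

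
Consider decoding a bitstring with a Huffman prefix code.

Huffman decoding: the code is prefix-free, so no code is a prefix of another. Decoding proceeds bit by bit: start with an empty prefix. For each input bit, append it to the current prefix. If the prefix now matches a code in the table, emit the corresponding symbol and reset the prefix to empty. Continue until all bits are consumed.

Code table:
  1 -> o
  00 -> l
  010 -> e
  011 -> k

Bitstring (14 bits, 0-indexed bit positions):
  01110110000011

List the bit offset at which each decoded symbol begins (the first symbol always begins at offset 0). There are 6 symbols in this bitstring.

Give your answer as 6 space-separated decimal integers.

Bit 0: prefix='0' (no match yet)
Bit 1: prefix='01' (no match yet)
Bit 2: prefix='011' -> emit 'k', reset
Bit 3: prefix='1' -> emit 'o', reset
Bit 4: prefix='0' (no match yet)
Bit 5: prefix='01' (no match yet)
Bit 6: prefix='011' -> emit 'k', reset
Bit 7: prefix='0' (no match yet)
Bit 8: prefix='00' -> emit 'l', reset
Bit 9: prefix='0' (no match yet)
Bit 10: prefix='00' -> emit 'l', reset
Bit 11: prefix='0' (no match yet)
Bit 12: prefix='01' (no match yet)
Bit 13: prefix='011' -> emit 'k', reset

Answer: 0 3 4 7 9 11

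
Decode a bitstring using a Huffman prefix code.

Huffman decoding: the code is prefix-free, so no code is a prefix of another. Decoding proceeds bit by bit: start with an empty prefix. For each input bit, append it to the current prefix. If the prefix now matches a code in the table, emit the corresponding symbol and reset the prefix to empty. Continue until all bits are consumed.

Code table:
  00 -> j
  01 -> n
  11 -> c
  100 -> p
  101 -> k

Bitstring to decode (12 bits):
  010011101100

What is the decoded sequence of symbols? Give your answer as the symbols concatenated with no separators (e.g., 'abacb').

Bit 0: prefix='0' (no match yet)
Bit 1: prefix='01' -> emit 'n', reset
Bit 2: prefix='0' (no match yet)
Bit 3: prefix='00' -> emit 'j', reset
Bit 4: prefix='1' (no match yet)
Bit 5: prefix='11' -> emit 'c', reset
Bit 6: prefix='1' (no match yet)
Bit 7: prefix='10' (no match yet)
Bit 8: prefix='101' -> emit 'k', reset
Bit 9: prefix='1' (no match yet)
Bit 10: prefix='10' (no match yet)
Bit 11: prefix='100' -> emit 'p', reset

Answer: njckp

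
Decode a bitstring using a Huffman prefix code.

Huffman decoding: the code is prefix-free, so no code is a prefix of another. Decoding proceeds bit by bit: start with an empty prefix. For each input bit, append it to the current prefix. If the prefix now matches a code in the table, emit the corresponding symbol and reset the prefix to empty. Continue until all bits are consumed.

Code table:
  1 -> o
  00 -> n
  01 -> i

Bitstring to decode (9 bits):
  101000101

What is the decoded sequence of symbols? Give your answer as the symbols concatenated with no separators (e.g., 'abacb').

Bit 0: prefix='1' -> emit 'o', reset
Bit 1: prefix='0' (no match yet)
Bit 2: prefix='01' -> emit 'i', reset
Bit 3: prefix='0' (no match yet)
Bit 4: prefix='00' -> emit 'n', reset
Bit 5: prefix='0' (no match yet)
Bit 6: prefix='01' -> emit 'i', reset
Bit 7: prefix='0' (no match yet)
Bit 8: prefix='01' -> emit 'i', reset

Answer: oinii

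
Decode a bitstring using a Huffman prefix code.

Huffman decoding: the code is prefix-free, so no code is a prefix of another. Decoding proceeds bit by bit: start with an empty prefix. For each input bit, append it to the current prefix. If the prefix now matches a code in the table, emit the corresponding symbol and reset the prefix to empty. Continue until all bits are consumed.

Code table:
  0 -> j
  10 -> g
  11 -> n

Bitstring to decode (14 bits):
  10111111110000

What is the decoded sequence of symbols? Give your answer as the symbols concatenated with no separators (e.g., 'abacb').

Bit 0: prefix='1' (no match yet)
Bit 1: prefix='10' -> emit 'g', reset
Bit 2: prefix='1' (no match yet)
Bit 3: prefix='11' -> emit 'n', reset
Bit 4: prefix='1' (no match yet)
Bit 5: prefix='11' -> emit 'n', reset
Bit 6: prefix='1' (no match yet)
Bit 7: prefix='11' -> emit 'n', reset
Bit 8: prefix='1' (no match yet)
Bit 9: prefix='11' -> emit 'n', reset
Bit 10: prefix='0' -> emit 'j', reset
Bit 11: prefix='0' -> emit 'j', reset
Bit 12: prefix='0' -> emit 'j', reset
Bit 13: prefix='0' -> emit 'j', reset

Answer: gnnnnjjjj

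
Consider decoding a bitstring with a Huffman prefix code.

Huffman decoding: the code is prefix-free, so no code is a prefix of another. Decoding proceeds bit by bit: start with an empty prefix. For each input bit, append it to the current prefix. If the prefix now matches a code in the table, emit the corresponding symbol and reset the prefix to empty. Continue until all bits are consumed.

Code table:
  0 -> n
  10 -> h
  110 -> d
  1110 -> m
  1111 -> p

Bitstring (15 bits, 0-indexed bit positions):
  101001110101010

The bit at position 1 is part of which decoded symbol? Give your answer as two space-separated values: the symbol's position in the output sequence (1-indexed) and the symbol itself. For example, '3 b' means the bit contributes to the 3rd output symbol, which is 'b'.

Bit 0: prefix='1' (no match yet)
Bit 1: prefix='10' -> emit 'h', reset
Bit 2: prefix='1' (no match yet)
Bit 3: prefix='10' -> emit 'h', reset
Bit 4: prefix='0' -> emit 'n', reset
Bit 5: prefix='1' (no match yet)

Answer: 1 h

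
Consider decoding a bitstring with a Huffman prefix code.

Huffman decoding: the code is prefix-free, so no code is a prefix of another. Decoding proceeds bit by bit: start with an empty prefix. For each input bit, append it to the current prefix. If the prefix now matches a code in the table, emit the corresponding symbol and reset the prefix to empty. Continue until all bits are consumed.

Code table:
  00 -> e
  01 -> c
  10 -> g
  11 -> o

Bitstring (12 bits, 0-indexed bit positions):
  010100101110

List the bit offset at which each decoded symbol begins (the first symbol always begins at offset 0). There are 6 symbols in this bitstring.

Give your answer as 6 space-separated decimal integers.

Answer: 0 2 4 6 8 10

Derivation:
Bit 0: prefix='0' (no match yet)
Bit 1: prefix='01' -> emit 'c', reset
Bit 2: prefix='0' (no match yet)
Bit 3: prefix='01' -> emit 'c', reset
Bit 4: prefix='0' (no match yet)
Bit 5: prefix='00' -> emit 'e', reset
Bit 6: prefix='1' (no match yet)
Bit 7: prefix='10' -> emit 'g', reset
Bit 8: prefix='1' (no match yet)
Bit 9: prefix='11' -> emit 'o', reset
Bit 10: prefix='1' (no match yet)
Bit 11: prefix='10' -> emit 'g', reset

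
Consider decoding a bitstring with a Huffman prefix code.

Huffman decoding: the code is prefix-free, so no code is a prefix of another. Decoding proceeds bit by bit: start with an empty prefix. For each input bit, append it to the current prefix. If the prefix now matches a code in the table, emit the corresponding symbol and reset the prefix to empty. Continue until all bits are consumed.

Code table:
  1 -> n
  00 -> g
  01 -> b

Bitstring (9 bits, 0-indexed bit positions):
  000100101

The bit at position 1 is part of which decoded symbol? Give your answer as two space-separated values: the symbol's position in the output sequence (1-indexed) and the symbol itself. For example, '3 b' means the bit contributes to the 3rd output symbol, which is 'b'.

Bit 0: prefix='0' (no match yet)
Bit 1: prefix='00' -> emit 'g', reset
Bit 2: prefix='0' (no match yet)
Bit 3: prefix='01' -> emit 'b', reset
Bit 4: prefix='0' (no match yet)
Bit 5: prefix='00' -> emit 'g', reset

Answer: 1 g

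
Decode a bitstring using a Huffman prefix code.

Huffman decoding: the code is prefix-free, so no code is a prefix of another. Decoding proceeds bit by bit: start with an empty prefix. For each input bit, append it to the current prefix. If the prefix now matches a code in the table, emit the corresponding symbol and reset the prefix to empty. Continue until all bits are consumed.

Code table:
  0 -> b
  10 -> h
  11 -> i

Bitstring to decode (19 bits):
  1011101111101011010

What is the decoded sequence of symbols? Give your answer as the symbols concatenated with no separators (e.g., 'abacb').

Answer: hihiihhibh

Derivation:
Bit 0: prefix='1' (no match yet)
Bit 1: prefix='10' -> emit 'h', reset
Bit 2: prefix='1' (no match yet)
Bit 3: prefix='11' -> emit 'i', reset
Bit 4: prefix='1' (no match yet)
Bit 5: prefix='10' -> emit 'h', reset
Bit 6: prefix='1' (no match yet)
Bit 7: prefix='11' -> emit 'i', reset
Bit 8: prefix='1' (no match yet)
Bit 9: prefix='11' -> emit 'i', reset
Bit 10: prefix='1' (no match yet)
Bit 11: prefix='10' -> emit 'h', reset
Bit 12: prefix='1' (no match yet)
Bit 13: prefix='10' -> emit 'h', reset
Bit 14: prefix='1' (no match yet)
Bit 15: prefix='11' -> emit 'i', reset
Bit 16: prefix='0' -> emit 'b', reset
Bit 17: prefix='1' (no match yet)
Bit 18: prefix='10' -> emit 'h', reset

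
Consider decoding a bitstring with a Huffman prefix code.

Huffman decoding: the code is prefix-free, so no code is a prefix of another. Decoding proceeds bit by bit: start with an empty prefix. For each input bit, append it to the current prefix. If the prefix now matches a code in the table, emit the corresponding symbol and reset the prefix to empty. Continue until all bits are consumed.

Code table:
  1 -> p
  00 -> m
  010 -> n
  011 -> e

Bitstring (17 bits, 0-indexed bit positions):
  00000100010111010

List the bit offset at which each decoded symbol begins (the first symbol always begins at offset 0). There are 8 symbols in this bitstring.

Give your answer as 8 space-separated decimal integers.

Answer: 0 2 4 7 9 10 13 14

Derivation:
Bit 0: prefix='0' (no match yet)
Bit 1: prefix='00' -> emit 'm', reset
Bit 2: prefix='0' (no match yet)
Bit 3: prefix='00' -> emit 'm', reset
Bit 4: prefix='0' (no match yet)
Bit 5: prefix='01' (no match yet)
Bit 6: prefix='010' -> emit 'n', reset
Bit 7: prefix='0' (no match yet)
Bit 8: prefix='00' -> emit 'm', reset
Bit 9: prefix='1' -> emit 'p', reset
Bit 10: prefix='0' (no match yet)
Bit 11: prefix='01' (no match yet)
Bit 12: prefix='011' -> emit 'e', reset
Bit 13: prefix='1' -> emit 'p', reset
Bit 14: prefix='0' (no match yet)
Bit 15: prefix='01' (no match yet)
Bit 16: prefix='010' -> emit 'n', reset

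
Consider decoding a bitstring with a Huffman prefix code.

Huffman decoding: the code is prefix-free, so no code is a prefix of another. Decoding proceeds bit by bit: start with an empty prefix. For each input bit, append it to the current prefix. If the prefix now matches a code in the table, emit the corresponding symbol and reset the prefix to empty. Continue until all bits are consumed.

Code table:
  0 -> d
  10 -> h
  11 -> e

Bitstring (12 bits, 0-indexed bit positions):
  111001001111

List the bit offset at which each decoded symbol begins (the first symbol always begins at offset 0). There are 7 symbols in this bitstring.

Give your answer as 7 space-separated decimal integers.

Answer: 0 2 4 5 7 8 10

Derivation:
Bit 0: prefix='1' (no match yet)
Bit 1: prefix='11' -> emit 'e', reset
Bit 2: prefix='1' (no match yet)
Bit 3: prefix='10' -> emit 'h', reset
Bit 4: prefix='0' -> emit 'd', reset
Bit 5: prefix='1' (no match yet)
Bit 6: prefix='10' -> emit 'h', reset
Bit 7: prefix='0' -> emit 'd', reset
Bit 8: prefix='1' (no match yet)
Bit 9: prefix='11' -> emit 'e', reset
Bit 10: prefix='1' (no match yet)
Bit 11: prefix='11' -> emit 'e', reset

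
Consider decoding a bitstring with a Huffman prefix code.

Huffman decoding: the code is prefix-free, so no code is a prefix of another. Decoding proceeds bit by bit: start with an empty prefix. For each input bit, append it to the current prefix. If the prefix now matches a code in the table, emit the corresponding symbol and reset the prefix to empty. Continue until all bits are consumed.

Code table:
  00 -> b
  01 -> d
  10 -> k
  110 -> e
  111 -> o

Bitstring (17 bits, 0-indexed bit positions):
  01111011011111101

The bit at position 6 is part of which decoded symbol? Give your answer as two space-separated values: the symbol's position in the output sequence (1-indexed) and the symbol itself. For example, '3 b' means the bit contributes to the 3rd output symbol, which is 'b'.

Bit 0: prefix='0' (no match yet)
Bit 1: prefix='01' -> emit 'd', reset
Bit 2: prefix='1' (no match yet)
Bit 3: prefix='11' (no match yet)
Bit 4: prefix='111' -> emit 'o', reset
Bit 5: prefix='0' (no match yet)
Bit 6: prefix='01' -> emit 'd', reset
Bit 7: prefix='1' (no match yet)
Bit 8: prefix='10' -> emit 'k', reset
Bit 9: prefix='1' (no match yet)
Bit 10: prefix='11' (no match yet)

Answer: 3 d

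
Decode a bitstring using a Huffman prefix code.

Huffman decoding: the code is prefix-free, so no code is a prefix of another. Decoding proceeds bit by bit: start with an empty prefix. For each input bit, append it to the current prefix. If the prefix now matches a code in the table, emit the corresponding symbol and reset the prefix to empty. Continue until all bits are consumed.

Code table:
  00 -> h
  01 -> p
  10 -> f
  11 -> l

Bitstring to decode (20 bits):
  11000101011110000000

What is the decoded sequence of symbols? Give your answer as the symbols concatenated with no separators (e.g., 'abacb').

Answer: lhppplfhhh

Derivation:
Bit 0: prefix='1' (no match yet)
Bit 1: prefix='11' -> emit 'l', reset
Bit 2: prefix='0' (no match yet)
Bit 3: prefix='00' -> emit 'h', reset
Bit 4: prefix='0' (no match yet)
Bit 5: prefix='01' -> emit 'p', reset
Bit 6: prefix='0' (no match yet)
Bit 7: prefix='01' -> emit 'p', reset
Bit 8: prefix='0' (no match yet)
Bit 9: prefix='01' -> emit 'p', reset
Bit 10: prefix='1' (no match yet)
Bit 11: prefix='11' -> emit 'l', reset
Bit 12: prefix='1' (no match yet)
Bit 13: prefix='10' -> emit 'f', reset
Bit 14: prefix='0' (no match yet)
Bit 15: prefix='00' -> emit 'h', reset
Bit 16: prefix='0' (no match yet)
Bit 17: prefix='00' -> emit 'h', reset
Bit 18: prefix='0' (no match yet)
Bit 19: prefix='00' -> emit 'h', reset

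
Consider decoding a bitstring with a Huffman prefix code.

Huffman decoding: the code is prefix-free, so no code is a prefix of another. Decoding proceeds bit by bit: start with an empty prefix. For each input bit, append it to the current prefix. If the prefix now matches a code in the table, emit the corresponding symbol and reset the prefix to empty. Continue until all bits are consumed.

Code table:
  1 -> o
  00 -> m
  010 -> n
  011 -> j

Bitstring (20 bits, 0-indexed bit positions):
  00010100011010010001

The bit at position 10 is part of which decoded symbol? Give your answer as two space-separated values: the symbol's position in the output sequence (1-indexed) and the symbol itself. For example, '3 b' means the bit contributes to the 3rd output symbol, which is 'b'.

Bit 0: prefix='0' (no match yet)
Bit 1: prefix='00' -> emit 'm', reset
Bit 2: prefix='0' (no match yet)
Bit 3: prefix='01' (no match yet)
Bit 4: prefix='010' -> emit 'n', reset
Bit 5: prefix='1' -> emit 'o', reset
Bit 6: prefix='0' (no match yet)
Bit 7: prefix='00' -> emit 'm', reset
Bit 8: prefix='0' (no match yet)
Bit 9: prefix='01' (no match yet)
Bit 10: prefix='011' -> emit 'j', reset
Bit 11: prefix='0' (no match yet)
Bit 12: prefix='01' (no match yet)
Bit 13: prefix='010' -> emit 'n', reset
Bit 14: prefix='0' (no match yet)

Answer: 5 j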